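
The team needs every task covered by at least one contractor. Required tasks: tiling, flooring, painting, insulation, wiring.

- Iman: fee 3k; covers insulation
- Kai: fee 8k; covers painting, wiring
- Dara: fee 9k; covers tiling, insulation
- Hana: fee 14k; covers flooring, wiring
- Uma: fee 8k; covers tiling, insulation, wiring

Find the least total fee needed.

30

Choose Kai, Hana, and Uma: together they cover tiling, flooring, painting, insulation, wiring — every task.
Total fee: 8 + 14 + 8 = 30.
No cover costs less than 30.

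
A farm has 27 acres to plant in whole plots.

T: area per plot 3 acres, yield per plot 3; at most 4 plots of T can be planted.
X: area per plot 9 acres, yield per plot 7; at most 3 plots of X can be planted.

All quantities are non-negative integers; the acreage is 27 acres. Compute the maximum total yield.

3×X: area 27 ≤ 27, yield 3·7 = 21.
3×T and 2×X: area 27 ≤ 27, yield 3·3 + 2·7 = 23.
Best is 23.

23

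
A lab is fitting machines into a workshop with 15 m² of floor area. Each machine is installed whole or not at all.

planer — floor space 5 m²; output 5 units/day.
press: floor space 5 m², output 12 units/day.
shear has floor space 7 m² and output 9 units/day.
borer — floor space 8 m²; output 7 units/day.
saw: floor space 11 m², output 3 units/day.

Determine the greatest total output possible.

Allowing fractional choices, the relaxed optimum would be about 24.0, but machines are indivisible.
planer + press: floor space 5 + 5 = 10 ≤ 15, output 5 + 12 = 17.
press + shear: floor space 5 + 7 = 12 ≤ 15, output 12 + 9 = 21.
press + borer: floor space 5 + 8 = 13 ≤ 15, output 12 + 7 = 19.
Best is press and shear with total output 21.

21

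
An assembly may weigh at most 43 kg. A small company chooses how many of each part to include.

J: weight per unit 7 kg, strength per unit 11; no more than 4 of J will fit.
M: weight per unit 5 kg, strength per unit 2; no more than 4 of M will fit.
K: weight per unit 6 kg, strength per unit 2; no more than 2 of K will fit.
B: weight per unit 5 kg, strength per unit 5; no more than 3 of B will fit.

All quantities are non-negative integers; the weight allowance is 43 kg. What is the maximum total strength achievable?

59

J has the best ratio (11/7); taking only J gives at most 4×11 = 44 (stopped by the supply cap of 4).
Mixing does better — 4×J and 3×B: weight 43 ≤ 43, strength 4·11 + 3·5 = 59.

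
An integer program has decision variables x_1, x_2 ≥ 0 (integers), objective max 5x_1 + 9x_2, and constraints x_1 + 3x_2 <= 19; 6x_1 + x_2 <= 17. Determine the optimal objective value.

Relaxing integrality, the LP optimum is 60.76 at (x_1,x_2) = (1.88, 5.71), which is not an integer point.
(x_1,x_2)=(1,6): 1·1+3·6=19≤19, 6·1+1·6=12≤17, objective 59.
(x_1,x_2)=(2,5): 1·2+3·5=17≤19, 6·2+1·5=17≤17, objective 55.
(x_1,x_2)=(0,6): 1·0+3·6=18≤19, 6·0+1·6=6≤17, objective 54.
Maximum is 59 at (x_1,x_2)=(1,6).

59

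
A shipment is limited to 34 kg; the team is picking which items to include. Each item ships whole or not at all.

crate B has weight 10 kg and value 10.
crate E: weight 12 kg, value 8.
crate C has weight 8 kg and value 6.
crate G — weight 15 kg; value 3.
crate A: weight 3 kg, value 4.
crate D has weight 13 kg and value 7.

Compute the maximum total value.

This is a 0-1 knapsack instance.
Allowing fractional choices, the relaxed optimum would be about 28.5, but items are indivisible.
crate B + crate E + crate C: weight 10 + 12 + 8 = 30 ≤ 34, value 10 + 8 + 6 = 24.
crate B + crate E + crate C + crate A: weight 10 + 12 + 8 + 3 = 33 ≤ 34, value 10 + 8 + 6 + 4 = 28.
crate B + crate C + crate A + crate D: weight 10 + 8 + 3 + 13 = 34 ≤ 34, value 10 + 6 + 4 + 7 = 27.
Best is crate B, crate E, crate C, and crate A with total value 28.

28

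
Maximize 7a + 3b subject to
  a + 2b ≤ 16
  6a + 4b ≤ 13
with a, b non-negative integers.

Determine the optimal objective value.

(a,b)=(2,0): 1·2+2·0=2≤16, 6·2+4·0=12≤13, objective 14.
(a,b)=(1,1): 1·1+2·1=3≤16, 6·1+4·1=10≤13, objective 10.
(a,b)=(1,0): 1·1+2·0=1≤16, 6·1+4·0=6≤13, objective 7.
The best lattice point is (2,0), giving 14.

14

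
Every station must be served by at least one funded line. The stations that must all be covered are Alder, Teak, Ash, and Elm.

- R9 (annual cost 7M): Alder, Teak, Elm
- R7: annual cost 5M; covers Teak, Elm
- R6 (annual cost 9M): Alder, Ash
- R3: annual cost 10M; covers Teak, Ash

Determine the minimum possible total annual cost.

The greedy cost-per-new-station heuristic would pick R9 and R6 for 16, but a cheaper cover exists.
Choose R7 and R6: together they cover Alder, Teak, Ash, Elm — every station.
Total annual cost: 5 + 9 = 14.
No cover costs less than 14.

14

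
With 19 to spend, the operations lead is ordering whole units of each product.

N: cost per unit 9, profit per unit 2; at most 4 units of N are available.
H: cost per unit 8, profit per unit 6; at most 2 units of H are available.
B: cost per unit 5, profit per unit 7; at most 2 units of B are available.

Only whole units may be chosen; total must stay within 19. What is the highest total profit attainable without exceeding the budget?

1×N and 2×B: cost 19 ≤ 19, profit 1·2 + 2·7 = 16.
1×H and 2×B: cost 18 ≤ 19, profit 1·6 + 2·7 = 20.
Best is 20.

20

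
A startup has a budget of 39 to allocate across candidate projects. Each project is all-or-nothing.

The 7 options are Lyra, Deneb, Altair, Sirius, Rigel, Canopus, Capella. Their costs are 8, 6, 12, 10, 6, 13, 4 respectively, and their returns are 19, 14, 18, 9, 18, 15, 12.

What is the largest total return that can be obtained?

Take Lyra, Deneb, Altair, Rigel, and Capella: cost 8 + 6 + 12 + 6 + 4 = 36 ≤ 39, return 19 + 14 + 18 + 18 + 12 = 81.
No other feasible combination does better.

81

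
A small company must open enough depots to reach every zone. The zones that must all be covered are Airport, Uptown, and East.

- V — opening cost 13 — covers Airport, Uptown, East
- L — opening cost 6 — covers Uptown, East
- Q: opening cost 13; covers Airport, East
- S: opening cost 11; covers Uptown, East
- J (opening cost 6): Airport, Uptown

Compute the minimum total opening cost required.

12

This is an integer covering problem.
Choose L and J: together they cover Airport, Uptown, East — every zone.
Total opening cost: 6 + 6 = 12.
No cover costs less than 12.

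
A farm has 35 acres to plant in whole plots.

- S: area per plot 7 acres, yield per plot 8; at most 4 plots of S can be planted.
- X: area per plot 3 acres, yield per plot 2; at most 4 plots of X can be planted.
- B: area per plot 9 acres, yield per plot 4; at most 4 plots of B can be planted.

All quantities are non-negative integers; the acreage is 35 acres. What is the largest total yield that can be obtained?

36

4×S and 1×X: area 31 ≤ 35, yield 4·8 + 1·2 = 34.
4×S and 2×X: area 34 ≤ 35, yield 4·8 + 2·2 = 36.
Best is 36.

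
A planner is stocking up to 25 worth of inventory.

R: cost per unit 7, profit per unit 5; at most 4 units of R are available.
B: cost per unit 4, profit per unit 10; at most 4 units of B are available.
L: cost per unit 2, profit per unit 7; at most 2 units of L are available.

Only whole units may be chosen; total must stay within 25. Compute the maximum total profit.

54

4×B and 2×L: cost 20 ≤ 25, profit 4·10 + 2·7 = 54.
1×R, 4×B, and 1×L: cost 25 ≤ 25, profit 1·5 + 4·10 + 1·7 = 52.
Best is 54.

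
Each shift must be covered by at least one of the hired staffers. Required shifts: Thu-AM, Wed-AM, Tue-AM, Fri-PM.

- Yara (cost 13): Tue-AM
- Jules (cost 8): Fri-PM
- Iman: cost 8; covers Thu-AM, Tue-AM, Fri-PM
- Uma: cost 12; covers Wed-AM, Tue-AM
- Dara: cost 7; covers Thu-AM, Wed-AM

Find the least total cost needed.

This is a weighted set-cover instance.
Choose Iman and Dara: together they cover Thu-AM, Wed-AM, Tue-AM, Fri-PM — every shift.
Total cost: 8 + 7 = 15.
No cover costs less than 15.

15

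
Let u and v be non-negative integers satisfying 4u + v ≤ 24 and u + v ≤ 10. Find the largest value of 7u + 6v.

The continuous relaxation peaks at (4.67, 5.33) with value 64.67; rounding to a feasible lattice point costs some objective.
(u,v)=(4,6): 4·4+1·6=22≤24, 1·4+1·6=10≤10, objective 64.
(u,v)=(3,7): 4·3+1·7=19≤24, 1·3+1·7=10≤10, objective 63.
(u,v)=(5,4): 4·5+1·4=24≤24, 1·5+1·4=9≤10, objective 59.
No feasible integer point exceeds 64.

64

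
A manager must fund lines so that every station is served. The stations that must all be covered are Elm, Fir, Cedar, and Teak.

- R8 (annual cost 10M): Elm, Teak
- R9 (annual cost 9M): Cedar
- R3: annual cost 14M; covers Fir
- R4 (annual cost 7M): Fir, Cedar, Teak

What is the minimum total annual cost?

17

Choose R8 and R4: together they cover Elm, Fir, Cedar, Teak — every station.
Total annual cost: 10 + 7 = 17.
No cover costs less than 17.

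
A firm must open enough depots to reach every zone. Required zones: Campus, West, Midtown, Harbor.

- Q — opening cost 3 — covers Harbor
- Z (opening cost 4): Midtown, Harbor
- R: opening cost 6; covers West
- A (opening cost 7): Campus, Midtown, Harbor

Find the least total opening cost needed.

The greedy cost-per-new-zone heuristic would pick Z, R, and A for 17, but a cheaper cover exists.
Choose R and A: together they cover Campus, West, Midtown, Harbor — every zone.
Total opening cost: 6 + 7 = 13.
No cover costs less than 13.

13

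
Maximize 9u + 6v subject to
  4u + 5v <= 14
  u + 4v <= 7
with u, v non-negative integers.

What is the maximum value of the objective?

27

(u,v)=(3,0): 4·3+5·0=12≤14, 1·3+4·0=3≤7, objective 27.
(u,v)=(2,1): 4·2+5·1=13≤14, 1·2+4·1=6≤7, objective 24.
(u,v)=(2,0): 4·2+5·0=8≤14, 1·2+4·0=2≤7, objective 18.
No feasible integer point exceeds 27.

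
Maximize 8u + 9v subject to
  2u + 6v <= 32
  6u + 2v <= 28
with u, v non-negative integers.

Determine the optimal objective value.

(u,v)=(3,4): 2·3+6·4=30≤32, 6·3+2·4=26≤28, objective 60.
(u,v)=(2,4): 2·2+6·4=28≤32, 6·2+2·4=20≤28, objective 52.
(u,v)=(3,3): 2·3+6·3=24≤32, 6·3+2·3=24≤28, objective 51.
No feasible integer point exceeds 60.

60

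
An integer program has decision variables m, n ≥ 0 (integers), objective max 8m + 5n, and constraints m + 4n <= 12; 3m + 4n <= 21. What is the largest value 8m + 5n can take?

(m,n)=(7,0): 1·7+4·0=7≤12, 3·7+4·0=21≤21, objective 56.
(m,n)=(6,0): 1·6+4·0=6≤12, 3·6+4·0=18≤21, objective 48.
No feasible integer point exceeds 56.

56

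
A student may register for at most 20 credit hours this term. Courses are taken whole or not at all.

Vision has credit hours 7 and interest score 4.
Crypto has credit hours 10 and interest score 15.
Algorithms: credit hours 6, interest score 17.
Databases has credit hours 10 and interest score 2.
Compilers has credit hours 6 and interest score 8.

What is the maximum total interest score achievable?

Take Crypto and Algorithms: credit hours 10 + 6 = 16 ≤ 20, interest score 15 + 17 = 32.
No other feasible combination does better.

32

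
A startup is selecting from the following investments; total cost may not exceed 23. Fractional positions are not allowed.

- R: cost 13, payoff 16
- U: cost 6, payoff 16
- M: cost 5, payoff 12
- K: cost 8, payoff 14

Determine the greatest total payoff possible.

Allowing fractional choices, the relaxed optimum would be about 46.9, but investments are indivisible.
R + U: cost 13 + 6 = 19 ≤ 23, payoff 16 + 16 = 32.
U + K: cost 6 + 8 = 14 ≤ 23, payoff 16 + 14 = 30.
U + M + K: cost 6 + 5 + 8 = 19 ≤ 23, payoff 16 + 12 + 14 = 42.
Best is U, M, and K with total payoff 42.

42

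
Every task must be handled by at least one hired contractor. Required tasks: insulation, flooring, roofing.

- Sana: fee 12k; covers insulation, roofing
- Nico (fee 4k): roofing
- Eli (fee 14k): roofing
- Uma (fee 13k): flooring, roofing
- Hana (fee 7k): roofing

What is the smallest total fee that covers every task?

This is an integer covering problem.
The greedy cost-per-new-task heuristic would pick Nico, Sana, and Uma for 29, but a cheaper cover exists.
Choose Sana and Uma: together they cover insulation, flooring, roofing — every task.
Total fee: 12 + 13 = 25.
No cover costs less than 25.

25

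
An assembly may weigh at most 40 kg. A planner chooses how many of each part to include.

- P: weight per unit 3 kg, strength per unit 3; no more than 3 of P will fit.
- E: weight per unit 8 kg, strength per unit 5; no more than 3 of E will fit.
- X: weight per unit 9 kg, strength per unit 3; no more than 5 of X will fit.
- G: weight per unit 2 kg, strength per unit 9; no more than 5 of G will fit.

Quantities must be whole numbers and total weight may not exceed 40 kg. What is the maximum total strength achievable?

2×P, 3×E, and 5×G: weight 40 ≤ 40, strength 2·3 + 3·5 + 5·9 = 66.
3×P, 2×E, and 5×G: weight 35 ≤ 40, strength 3·3 + 2·5 + 5·9 = 64.
Best is 66.

66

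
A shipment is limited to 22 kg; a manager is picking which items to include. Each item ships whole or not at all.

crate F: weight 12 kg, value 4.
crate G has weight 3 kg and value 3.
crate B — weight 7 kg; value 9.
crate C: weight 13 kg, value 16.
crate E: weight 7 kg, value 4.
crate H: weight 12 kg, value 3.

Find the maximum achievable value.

crate B + crate C: weight 7 + 13 = 20 ≤ 22, value 9 + 16 = 25.
crate C + crate E: weight 13 + 7 = 20 ≤ 22, value 16 + 4 = 20.
Best is crate B and crate C with total value 25.

25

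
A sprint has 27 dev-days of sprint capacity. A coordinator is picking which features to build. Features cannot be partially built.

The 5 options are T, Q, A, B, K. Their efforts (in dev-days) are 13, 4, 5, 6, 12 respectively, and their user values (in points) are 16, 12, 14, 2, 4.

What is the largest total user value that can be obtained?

This is a 0-1 knapsack instance.
T + A + B: effort 13 + 5 + 6 = 24 ≤ 27, user value 16 + 14 + 2 = 32.
Q + A + B + K: effort 4 + 5 + 6 + 12 = 27 ≤ 27, user value 12 + 14 + 2 + 4 = 32.
T + Q + A: effort 13 + 4 + 5 = 22 ≤ 27, user value 16 + 12 + 14 = 42.
Best is T, Q, and A with total user value 42.

42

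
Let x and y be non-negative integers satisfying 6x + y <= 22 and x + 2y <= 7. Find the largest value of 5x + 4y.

(x,y)=(3,2) is feasible, giving 23.
(x,y)=(3,1) is feasible, giving 19.
(x,y)=(2,2) is feasible, giving 18.
No feasible integer point exceeds 23.

23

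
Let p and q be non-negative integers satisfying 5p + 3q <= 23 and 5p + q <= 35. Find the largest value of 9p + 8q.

(p,q)=(1,6): 5·1+3·6=23≤23, 5·1+1·6=11≤35, objective 57.
(p,q)=(0,7): 5·0+3·7=21≤23, 5·0+1·7=7≤35, objective 56.
(p,q)=(1,5): 5·1+3·5=20≤23, 5·1+1·5=10≤35, objective 49.
Maximum is 57 at (p,q)=(1,6).

57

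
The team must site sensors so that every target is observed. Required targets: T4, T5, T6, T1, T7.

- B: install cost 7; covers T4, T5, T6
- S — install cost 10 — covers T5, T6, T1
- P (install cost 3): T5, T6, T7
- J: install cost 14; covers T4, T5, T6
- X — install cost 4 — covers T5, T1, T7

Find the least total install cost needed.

11

The greedy cost-per-new-target heuristic would pick P, X, and B for 14, but a cheaper cover exists.
Choose B and X: together they cover T4, T5, T6, T1, T7 — every target.
Total install cost: 7 + 4 = 11.
No cover costs less than 11.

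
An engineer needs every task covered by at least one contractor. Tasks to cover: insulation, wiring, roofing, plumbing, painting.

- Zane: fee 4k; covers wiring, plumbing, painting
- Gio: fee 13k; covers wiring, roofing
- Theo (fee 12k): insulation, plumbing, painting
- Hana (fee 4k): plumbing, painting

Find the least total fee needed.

25

The greedy cost-per-new-task heuristic would pick Zane, Theo, and Gio for 29, but a cheaper cover exists.
Choose Gio and Theo: together they cover insulation, wiring, roofing, plumbing, painting — every task.
Total fee: 13 + 12 = 25.
No cover costs less than 25.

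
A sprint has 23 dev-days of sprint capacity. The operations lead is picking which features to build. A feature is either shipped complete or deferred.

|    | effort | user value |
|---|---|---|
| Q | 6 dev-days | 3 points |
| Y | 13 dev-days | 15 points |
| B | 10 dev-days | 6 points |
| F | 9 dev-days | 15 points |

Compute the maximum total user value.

This is a 0-1 knapsack instance.
Take Y and F: effort 13 + 9 = 22 ≤ 23, user value 15 + 15 = 30.
No other feasible combination does better.

30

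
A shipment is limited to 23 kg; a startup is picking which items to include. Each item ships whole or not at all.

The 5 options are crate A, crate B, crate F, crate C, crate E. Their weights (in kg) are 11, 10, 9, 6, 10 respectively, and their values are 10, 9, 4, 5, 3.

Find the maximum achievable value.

19

crate B + crate C: weight 10 + 6 = 16 ≤ 23, value 9 + 5 = 14.
crate A + crate C: weight 11 + 6 = 17 ≤ 23, value 10 + 5 = 15.
crate A + crate B: weight 11 + 10 = 21 ≤ 23, value 10 + 9 = 19.
Best is crate A and crate B with total value 19.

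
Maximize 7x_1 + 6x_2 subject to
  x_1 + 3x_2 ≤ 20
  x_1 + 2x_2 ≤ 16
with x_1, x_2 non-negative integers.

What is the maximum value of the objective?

(x_1,x_2)=(16,0) is feasible, giving 112.
(x_1,x_2)=(15,0) is feasible, giving 105.
No feasible integer point exceeds 112.

112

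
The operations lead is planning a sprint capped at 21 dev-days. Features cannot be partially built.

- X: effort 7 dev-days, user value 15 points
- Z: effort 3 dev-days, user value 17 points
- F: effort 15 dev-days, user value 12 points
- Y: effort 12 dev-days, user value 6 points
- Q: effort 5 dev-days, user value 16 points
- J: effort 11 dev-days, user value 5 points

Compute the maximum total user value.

48

Allowing fractional choices, the relaxed optimum would be about 52.8, but features are indivisible.
Z + Y + Q: effort 3 + 12 + 5 = 20 ≤ 21, user value 17 + 6 + 16 = 39.
Z + Q + J: effort 3 + 5 + 11 = 19 ≤ 21, user value 17 + 16 + 5 = 38.
X + Z + Q: effort 7 + 3 + 5 = 15 ≤ 21, user value 15 + 17 + 16 = 48.
Best is X, Z, and Q with total user value 48.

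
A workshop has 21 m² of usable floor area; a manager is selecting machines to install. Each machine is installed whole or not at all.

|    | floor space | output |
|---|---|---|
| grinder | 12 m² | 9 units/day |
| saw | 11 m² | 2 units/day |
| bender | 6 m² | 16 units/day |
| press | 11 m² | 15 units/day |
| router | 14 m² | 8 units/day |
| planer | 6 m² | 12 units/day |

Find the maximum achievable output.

Allowing fractional choices, the relaxed optimum would be about 40.3, but machines are indivisible.
bender + press: floor space 6 + 11 = 17 ≤ 21, output 16 + 15 = 31.
bender + planer: floor space 6 + 6 = 12 ≤ 21, output 16 + 12 = 28.
press + planer: floor space 11 + 6 = 17 ≤ 21, output 15 + 12 = 27.
Best is bender and press with total output 31.

31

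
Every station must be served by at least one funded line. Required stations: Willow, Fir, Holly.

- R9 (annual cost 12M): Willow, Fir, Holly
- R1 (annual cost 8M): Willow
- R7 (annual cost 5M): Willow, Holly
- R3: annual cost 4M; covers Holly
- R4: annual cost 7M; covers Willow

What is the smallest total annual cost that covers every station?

The greedy cost-per-new-station heuristic would pick R7 and R9 for 17, but a cheaper cover exists.
R9 alone covers Willow, Fir, Holly — every station.
Total annual cost: 12.
No cover costs less than 12.

12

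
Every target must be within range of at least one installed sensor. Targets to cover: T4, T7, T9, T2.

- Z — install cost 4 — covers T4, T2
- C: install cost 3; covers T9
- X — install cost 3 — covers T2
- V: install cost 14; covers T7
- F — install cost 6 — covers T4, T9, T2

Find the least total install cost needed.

20

The greedy cost-per-new-target heuristic would pick Z, C, and V for 21, but a cheaper cover exists.
Choose V and F: together they cover T4, T7, T9, T2 — every target.
Total install cost: 14 + 6 = 20.
No cover costs less than 20.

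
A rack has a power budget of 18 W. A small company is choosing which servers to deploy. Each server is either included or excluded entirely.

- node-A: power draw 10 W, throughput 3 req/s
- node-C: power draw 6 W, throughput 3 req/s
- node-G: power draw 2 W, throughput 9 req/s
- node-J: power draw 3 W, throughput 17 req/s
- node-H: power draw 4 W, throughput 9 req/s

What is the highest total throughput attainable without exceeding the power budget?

38

Treat it as a binary knapsack problem.
node-C + node-G + node-J + node-H: power draw 6 + 2 + 3 + 4 = 15 ≤ 18, throughput 3 + 9 + 17 + 9 = 38.
node-G + node-J + node-H: power draw 2 + 3 + 4 = 9 ≤ 18, throughput 9 + 17 + 9 = 35.
node-C + node-G + node-J: power draw 6 + 2 + 3 = 11 ≤ 18, throughput 3 + 9 + 17 = 29.
Best is node-C, node-G, node-J, and node-H with total throughput 38.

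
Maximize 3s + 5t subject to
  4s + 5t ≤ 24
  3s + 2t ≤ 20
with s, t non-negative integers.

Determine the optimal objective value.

23

The continuous relaxation peaks at (0, 4.8) with value 24.00; rounding to a feasible lattice point costs some objective.
(s,t)=(1,4) is feasible, giving 23.
(s,t)=(2,3) is feasible, giving 21.
(s,t)=(0,4) is feasible, giving 20.
Maximum is 23 at (s,t)=(1,4).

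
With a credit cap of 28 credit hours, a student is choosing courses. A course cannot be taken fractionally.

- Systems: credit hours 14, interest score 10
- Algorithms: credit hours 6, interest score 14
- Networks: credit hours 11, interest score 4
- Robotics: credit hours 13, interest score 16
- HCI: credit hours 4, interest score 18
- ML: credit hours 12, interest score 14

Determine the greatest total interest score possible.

48

Take Algorithms, Robotics, and HCI: credit hours 6 + 13 + 4 = 23 ≤ 28, interest score 14 + 16 + 18 = 48.
No other feasible combination does better.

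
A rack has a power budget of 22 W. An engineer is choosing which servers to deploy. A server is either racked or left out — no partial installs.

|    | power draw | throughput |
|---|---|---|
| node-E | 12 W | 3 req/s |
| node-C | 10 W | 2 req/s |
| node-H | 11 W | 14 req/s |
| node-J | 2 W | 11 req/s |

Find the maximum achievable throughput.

node-H + node-J: power draw 11 + 2 = 13 ≤ 22, throughput 14 + 11 = 25.
node-C + node-H: power draw 10 + 11 = 21 ≤ 22, throughput 2 + 14 = 16.
Best is node-H and node-J with total throughput 25.

25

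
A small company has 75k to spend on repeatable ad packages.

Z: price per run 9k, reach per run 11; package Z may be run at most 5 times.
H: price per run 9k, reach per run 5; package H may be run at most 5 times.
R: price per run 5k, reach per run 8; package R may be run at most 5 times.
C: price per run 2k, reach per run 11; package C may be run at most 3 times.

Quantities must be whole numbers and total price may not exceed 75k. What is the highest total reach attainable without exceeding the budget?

120

Take 5×Z, 4×R, and 3×C: price 71 ≤ 75, reach 5·11 + 4·8 + 3·11 = 120.
C has the best ratio (11/2) and is taken to its limit of 3; remaining capacity is filled optimally with the others.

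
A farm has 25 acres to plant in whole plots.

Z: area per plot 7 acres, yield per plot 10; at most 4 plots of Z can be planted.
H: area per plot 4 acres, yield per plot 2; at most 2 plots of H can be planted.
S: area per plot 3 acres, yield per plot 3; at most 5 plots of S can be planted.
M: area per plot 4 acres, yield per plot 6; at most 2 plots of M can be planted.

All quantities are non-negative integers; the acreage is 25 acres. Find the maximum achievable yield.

36

M has the best ratio (6/4); taking only M gives at most 2×6 = 12 (stopped by the supply cap of 2).
Mixing does better — 3×Z and 1×M: area 25 ≤ 25, yield 3·10 + 1·6 = 36.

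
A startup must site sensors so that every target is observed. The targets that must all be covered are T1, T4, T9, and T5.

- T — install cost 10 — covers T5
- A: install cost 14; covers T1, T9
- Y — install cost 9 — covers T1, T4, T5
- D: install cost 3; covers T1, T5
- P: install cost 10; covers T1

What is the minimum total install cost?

This is an integer covering problem.
The greedy cost-per-new-target heuristic would pick D, Y, and A for 26, but a cheaper cover exists.
Choose A and Y: together they cover T1, T4, T9, T5 — every target.
Total install cost: 14 + 9 = 23.
No cover costs less than 23.

23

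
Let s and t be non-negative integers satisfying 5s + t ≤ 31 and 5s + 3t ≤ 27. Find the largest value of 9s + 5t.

47

(s,t)=(3,4): 5·3+1·4=19≤31, 5·3+3·4=27≤27, objective 47.
(s,t)=(5,0): 5·5+1·0=25≤31, 5·5+3·0=25≤27, objective 45.
(s,t)=(2,5): 5·2+1·5=15≤31, 5·2+3·5=25≤27, objective 43.
The best lattice point is (3,4), giving 47.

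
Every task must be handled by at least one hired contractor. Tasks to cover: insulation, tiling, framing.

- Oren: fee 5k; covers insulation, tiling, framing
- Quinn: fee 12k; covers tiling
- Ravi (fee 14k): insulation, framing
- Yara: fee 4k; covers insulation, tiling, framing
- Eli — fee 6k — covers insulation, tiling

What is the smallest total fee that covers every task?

4

Yara alone covers insulation, tiling, framing — every task.
Total fee: 4.
No cover costs less than 4.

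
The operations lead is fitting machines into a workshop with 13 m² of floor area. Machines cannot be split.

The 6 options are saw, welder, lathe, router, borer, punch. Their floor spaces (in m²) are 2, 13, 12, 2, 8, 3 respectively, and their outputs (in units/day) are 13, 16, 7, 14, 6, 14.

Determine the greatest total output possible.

41

router + borer + punch: floor space 2 + 8 + 3 = 13 ≤ 13, output 14 + 6 + 14 = 34.
saw + router + punch: floor space 2 + 2 + 3 = 7 ≤ 13, output 13 + 14 + 14 = 41.
Best is saw, router, and punch with total output 41.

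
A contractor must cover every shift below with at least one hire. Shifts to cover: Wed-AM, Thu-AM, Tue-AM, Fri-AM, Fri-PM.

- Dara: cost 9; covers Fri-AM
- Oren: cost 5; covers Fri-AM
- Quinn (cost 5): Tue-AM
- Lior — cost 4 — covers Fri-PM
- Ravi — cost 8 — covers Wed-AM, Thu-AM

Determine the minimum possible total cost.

Choose Oren, Quinn, Lior, and Ravi: together they cover Wed-AM, Thu-AM, Tue-AM, Fri-AM, Fri-PM — every shift.
Total cost: 5 + 5 + 4 + 8 = 22.
No cover costs less than 22.

22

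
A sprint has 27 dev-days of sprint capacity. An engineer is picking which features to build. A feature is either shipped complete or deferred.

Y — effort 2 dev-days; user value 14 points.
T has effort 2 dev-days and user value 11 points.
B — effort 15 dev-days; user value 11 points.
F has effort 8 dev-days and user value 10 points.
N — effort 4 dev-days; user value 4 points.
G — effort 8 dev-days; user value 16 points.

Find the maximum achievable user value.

Take Y, T, F, N, and G: effort 2 + 2 + 8 + 4 + 8 = 24 ≤ 27, user value 14 + 11 + 10 + 4 + 16 = 55.
No other feasible combination does better.

55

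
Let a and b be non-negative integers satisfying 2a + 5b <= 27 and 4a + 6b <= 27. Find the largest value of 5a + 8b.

Relaxing integrality, the LP optimum is 36.00 at (a,b) = (0, 4.5), which is not an integer point.
(a,b)=(2,3) is feasible, giving 34.
(a,b)=(0,4) is feasible, giving 32.
(a,b)=(3,2) is feasible, giving 31.
(a,b)=(1,3) is feasible, giving 29.
The best lattice point is (2,3), giving 34.

34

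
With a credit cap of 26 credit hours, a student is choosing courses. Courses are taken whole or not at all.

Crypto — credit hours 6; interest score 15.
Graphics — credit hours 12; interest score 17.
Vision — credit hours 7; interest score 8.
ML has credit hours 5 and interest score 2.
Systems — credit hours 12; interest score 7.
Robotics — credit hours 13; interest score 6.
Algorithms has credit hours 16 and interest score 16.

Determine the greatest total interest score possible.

Allowing fractional choices, the relaxed optimum would be about 41.0, but courses are indivisible.
Crypto + Graphics: credit hours 6 + 12 = 18 ≤ 26, interest score 15 + 17 = 32.
Crypto + Graphics + Vision: credit hours 6 + 12 + 7 = 25 ≤ 26, interest score 15 + 17 + 8 = 40.
Crypto + Graphics + ML: credit hours 6 + 12 + 5 = 23 ≤ 26, interest score 15 + 17 + 2 = 34.
Best is Crypto, Graphics, and Vision with total interest score 40.

40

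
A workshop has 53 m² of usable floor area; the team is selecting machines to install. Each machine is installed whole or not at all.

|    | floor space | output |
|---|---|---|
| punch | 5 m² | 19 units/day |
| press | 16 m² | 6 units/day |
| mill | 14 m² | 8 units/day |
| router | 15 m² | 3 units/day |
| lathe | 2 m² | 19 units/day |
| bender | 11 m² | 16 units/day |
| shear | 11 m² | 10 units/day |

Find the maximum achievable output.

72

punch + press + lathe + bender + shear: floor space 5 + 16 + 2 + 11 + 11 = 45 ≤ 53, output 19 + 6 + 19 + 16 + 10 = 70.
punch + press + mill + lathe + bender: floor space 5 + 16 + 14 + 2 + 11 = 48 ≤ 53, output 19 + 6 + 8 + 19 + 16 = 68.
punch + mill + lathe + bender + shear: floor space 5 + 14 + 2 + 11 + 11 = 43 ≤ 53, output 19 + 8 + 19 + 16 + 10 = 72.
Best is punch, mill, lathe, bender, and shear with total output 72.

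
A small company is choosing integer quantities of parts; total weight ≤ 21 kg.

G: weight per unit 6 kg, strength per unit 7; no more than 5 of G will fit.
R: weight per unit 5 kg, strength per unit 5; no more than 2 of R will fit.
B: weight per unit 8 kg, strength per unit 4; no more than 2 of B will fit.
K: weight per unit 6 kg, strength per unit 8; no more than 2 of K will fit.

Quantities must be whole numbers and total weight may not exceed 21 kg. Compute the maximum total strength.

Take 1×G and 2×K: weight 18 ≤ 21, strength 1·7 + 2·8 = 23.
K has the best ratio (8/6) and is taken to its limit of 2; remaining capacity is filled optimally with the others.

23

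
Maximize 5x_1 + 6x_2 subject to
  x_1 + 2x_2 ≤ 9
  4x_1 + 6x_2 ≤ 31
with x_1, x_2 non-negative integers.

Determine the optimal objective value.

36

(x_1,x_2)=(6,1): 1·6+2·1=8≤9, 4·6+6·1=30≤31, objective 36.
(x_1,x_2)=(7,0): 1·7+2·0=7≤9, 4·7+6·0=28≤31, objective 35.
(x_1,x_2)=(5,1): 1·5+2·1=7≤9, 4·5+6·1=26≤31, objective 31.
No feasible integer point exceeds 36.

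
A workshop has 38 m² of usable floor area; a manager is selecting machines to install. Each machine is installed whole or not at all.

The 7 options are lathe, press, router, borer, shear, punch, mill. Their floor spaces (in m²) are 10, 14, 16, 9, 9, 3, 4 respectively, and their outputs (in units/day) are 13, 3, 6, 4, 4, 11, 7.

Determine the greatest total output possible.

39

lathe + borer + shear + punch + mill: floor space 10 + 9 + 9 + 3 + 4 = 35 ≤ 38, output 13 + 4 + 4 + 11 + 7 = 39.
lathe + router + punch + mill: floor space 10 + 16 + 3 + 4 = 33 ≤ 38, output 13 + 6 + 11 + 7 = 37.
Best is lathe, borer, shear, punch, and mill with total output 39.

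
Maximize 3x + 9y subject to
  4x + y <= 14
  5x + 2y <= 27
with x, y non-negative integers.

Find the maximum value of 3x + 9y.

Relaxing integrality, the LP optimum is 121.50 at (x,y) = (0, 13.5), which is not an integer point.
(x,y)=(0,13) is feasible, giving 117.
(x,y)=(0,12) is feasible, giving 108.
No feasible integer point exceeds 117.

117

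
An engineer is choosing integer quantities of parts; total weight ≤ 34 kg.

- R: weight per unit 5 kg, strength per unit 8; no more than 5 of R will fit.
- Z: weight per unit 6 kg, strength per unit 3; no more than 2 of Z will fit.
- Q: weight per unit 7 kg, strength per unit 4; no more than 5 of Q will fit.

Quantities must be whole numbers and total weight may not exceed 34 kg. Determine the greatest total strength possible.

44

R has the best ratio (8/5); taking only R gives at most 5×8 = 40 (stopped by the supply cap of 5).
Mixing does better — 5×R and 1×Q: weight 32 ≤ 34, strength 5·8 + 1·4 = 44.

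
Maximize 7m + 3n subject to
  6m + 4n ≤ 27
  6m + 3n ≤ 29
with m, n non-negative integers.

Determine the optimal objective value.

28

(m,n)=(4,0): 6·4+4·0=24≤27, 6·4+3·0=24≤29, objective 28.
(m,n)=(3,1): 6·3+4·1=22≤27, 6·3+3·1=21≤29, objective 24.
No feasible integer point exceeds 28.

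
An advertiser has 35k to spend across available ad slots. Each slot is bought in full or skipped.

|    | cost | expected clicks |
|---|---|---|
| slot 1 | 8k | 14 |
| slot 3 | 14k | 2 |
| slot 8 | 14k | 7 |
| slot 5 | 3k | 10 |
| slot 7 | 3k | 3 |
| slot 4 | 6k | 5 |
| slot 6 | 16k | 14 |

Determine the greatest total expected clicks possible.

43

Take slot 1, slot 5, slot 4, and slot 6: cost 8 + 3 + 6 + 16 = 33 ≤ 35, expected clicks 14 + 10 + 5 + 14 = 43.
No other feasible combination does better.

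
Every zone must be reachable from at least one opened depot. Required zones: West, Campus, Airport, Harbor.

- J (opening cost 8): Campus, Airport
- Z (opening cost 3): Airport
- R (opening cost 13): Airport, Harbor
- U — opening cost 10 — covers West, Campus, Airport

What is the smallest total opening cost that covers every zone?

23

This is an integer covering problem.
The greedy cost-per-new-zone heuristic would pick Z, U, and R for 26, but a cheaper cover exists.
Choose R and U: together they cover West, Campus, Airport, Harbor — every zone.
Total opening cost: 13 + 10 = 23.
No cover costs less than 23.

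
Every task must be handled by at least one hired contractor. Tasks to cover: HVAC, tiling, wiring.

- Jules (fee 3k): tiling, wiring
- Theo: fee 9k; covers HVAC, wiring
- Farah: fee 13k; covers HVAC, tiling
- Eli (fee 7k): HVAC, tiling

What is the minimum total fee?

10

Choose Jules and Eli: together they cover HVAC, tiling, wiring — every task.
Total fee: 3 + 7 = 10.
No cover costs less than 10.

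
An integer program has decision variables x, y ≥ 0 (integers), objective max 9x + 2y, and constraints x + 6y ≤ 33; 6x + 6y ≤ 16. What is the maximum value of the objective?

18

The continuous relaxation peaks at (2.67, 0) with value 24.00; rounding to a feasible lattice point costs some objective.
(x,y)=(2,0): 1·2+6·0=2≤33, 6·2+6·0=12≤16, objective 18.
(x,y)=(1,1): 1·1+6·1=7≤33, 6·1+6·1=12≤16, objective 11.
(x,y)=(1,0): 1·1+6·0=1≤33, 6·1+6·0=6≤16, objective 9.
No feasible integer point exceeds 18.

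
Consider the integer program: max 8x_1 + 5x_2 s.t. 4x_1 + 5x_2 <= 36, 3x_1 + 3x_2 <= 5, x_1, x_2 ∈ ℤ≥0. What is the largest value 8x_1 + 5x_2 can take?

8

(x_1,x_2)=(1,0): 4·1+5·0=4≤36, 3·1+3·0=3≤5, objective 8.
(x_1,x_2)=(0,1): 4·0+5·1=5≤36, 3·0+3·1=3≤5, objective 5.
(x_1,x_2)=(0,0): 4·0+5·0=0≤36, 3·0+3·0=0≤5, objective 0.
Maximum is 8 at (x_1,x_2)=(1,0).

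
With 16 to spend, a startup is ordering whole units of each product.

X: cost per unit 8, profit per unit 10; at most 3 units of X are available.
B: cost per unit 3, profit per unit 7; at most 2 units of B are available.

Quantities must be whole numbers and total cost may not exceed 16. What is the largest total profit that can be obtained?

24

B has the best ratio (7/3); taking only B gives at most 2×7 = 14 (stopped by the supply cap of 2).
Mixing does better — 1×X and 2×B: cost 14 ≤ 16, profit 1·10 + 2·7 = 24.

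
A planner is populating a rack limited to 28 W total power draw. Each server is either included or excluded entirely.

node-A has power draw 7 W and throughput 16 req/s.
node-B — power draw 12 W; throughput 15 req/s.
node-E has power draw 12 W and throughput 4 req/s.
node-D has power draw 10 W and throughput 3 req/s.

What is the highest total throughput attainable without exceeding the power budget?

node-A + node-B: power draw 7 + 12 = 19 ≤ 28, throughput 16 + 15 = 31.
node-A + node-E: power draw 7 + 12 = 19 ≤ 28, throughput 16 + 4 = 20.
Best is node-A and node-B with total throughput 31.

31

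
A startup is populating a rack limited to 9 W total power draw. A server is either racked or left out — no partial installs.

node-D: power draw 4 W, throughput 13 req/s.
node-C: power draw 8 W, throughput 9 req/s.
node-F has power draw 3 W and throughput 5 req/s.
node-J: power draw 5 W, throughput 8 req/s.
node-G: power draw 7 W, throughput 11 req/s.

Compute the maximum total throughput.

Treat it as a binary knapsack problem.
Allowing fractional choices, the relaxed optimum would be about 21.2, but servers are indivisible.
node-D + node-F: power draw 4 + 3 = 7 ≤ 9, throughput 13 + 5 = 18.
node-D: power draw 4 ≤ 9, throughput 13.
node-D + node-J: power draw 4 + 5 = 9 ≤ 9, throughput 13 + 8 = 21.
Best is node-D and node-J with total throughput 21.

21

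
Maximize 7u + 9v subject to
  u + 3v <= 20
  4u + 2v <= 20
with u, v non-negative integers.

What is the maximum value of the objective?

68

(u,v)=(2,6): 1·2+3·6=20≤20, 4·2+2·6=20≤20, objective 68.
(u,v)=(1,6): 1·1+3·6=19≤20, 4·1+2·6=16≤20, objective 61.
(u,v)=(2,5): 1·2+3·5=17≤20, 4·2+2·5=18≤20, objective 59.
(u,v)=(1,5): 1·1+3·5=16≤20, 4·1+2·5=14≤20, objective 52.
No feasible integer point exceeds 68.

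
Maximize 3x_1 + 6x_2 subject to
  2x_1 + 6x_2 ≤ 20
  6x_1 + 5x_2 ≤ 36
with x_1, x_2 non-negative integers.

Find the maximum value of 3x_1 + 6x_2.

24

Relaxing integrality, the LP optimum is 24.46 at (x_1,x_2) = (4.46, 1.85), which is not an integer point.
(x_1,x_2)=(4,2): 2·4+6·2=20≤20, 6·4+5·2=34≤36, objective 24.
(x_1,x_2)=(5,1): 2·5+6·1=16≤20, 6·5+5·1=35≤36, objective 21.
(x_1,x_2)=(3,2): 2·3+6·2=18≤20, 6·3+5·2=28≤36, objective 21.
No feasible integer point exceeds 24.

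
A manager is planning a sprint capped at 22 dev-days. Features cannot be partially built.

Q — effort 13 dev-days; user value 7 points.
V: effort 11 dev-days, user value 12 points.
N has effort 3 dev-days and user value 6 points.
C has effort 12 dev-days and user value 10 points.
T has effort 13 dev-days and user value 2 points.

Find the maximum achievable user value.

This is a 0-1 knapsack instance.
Take V and N: effort 11 + 3 = 14 ≤ 22, user value 12 + 6 = 18.
No other feasible combination does better.

18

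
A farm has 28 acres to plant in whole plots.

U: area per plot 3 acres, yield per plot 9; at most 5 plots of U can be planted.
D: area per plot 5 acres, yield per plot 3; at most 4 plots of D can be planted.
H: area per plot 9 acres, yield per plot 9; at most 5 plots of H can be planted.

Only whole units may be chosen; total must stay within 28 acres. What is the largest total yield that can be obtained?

This is a bounded integer knapsack.
U has the best ratio (9/3); taking only U gives at most 5×9 = 45 (stopped by the supply cap of 5).
Mixing does better — 5×U and 1×H: area 24 ≤ 28, yield 5·9 + 1·9 = 54.

54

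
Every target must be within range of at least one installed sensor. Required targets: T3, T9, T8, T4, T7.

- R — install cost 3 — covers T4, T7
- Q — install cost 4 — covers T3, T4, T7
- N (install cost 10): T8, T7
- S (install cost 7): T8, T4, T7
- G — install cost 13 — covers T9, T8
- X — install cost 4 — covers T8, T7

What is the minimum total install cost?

The greedy cost-per-new-target heuristic would pick Q, X, and G for 21, but a cheaper cover exists.
Choose Q and G: together they cover T3, T9, T8, T4, T7 — every target.
Total install cost: 4 + 13 = 17.
No cover costs less than 17.

17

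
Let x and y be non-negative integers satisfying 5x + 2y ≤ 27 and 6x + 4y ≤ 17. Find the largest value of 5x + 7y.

(x,y)=(0,4) is feasible, giving 28.
(x,y)=(0,3) is feasible, giving 21.
Maximum is 28 at (x,y)=(0,4).

28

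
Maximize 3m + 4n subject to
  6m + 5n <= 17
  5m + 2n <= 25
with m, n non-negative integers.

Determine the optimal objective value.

12

Relaxing integrality, the LP optimum is 13.60 at (m,n) = (0, 3.4), which is not an integer point.
(m,n)=(0,3): 6·0+5·3=15≤17, 5·0+2·3=6≤25, objective 12.
(m,n)=(1,2): 6·1+5·2=16≤17, 5·1+2·2=9≤25, objective 11.
No feasible integer point exceeds 12.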